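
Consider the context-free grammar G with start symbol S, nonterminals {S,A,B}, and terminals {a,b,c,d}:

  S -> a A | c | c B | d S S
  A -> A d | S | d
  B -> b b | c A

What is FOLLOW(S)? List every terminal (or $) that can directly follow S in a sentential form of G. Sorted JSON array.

Compute FIRST by fixpoint:
[1]
  A via A→d: +{d}
  B via B→b b: +{b}
  B via B→c A: +{c}
  S via S→a A: +{a}
  S via S→c: +{c}
  S via S→d S S: +{d}
  FIRST(S)={a,c,d}  FIRST(A)={d}  FIRST(B)={b,c}
[2]
  A via A→S: +{a,c}
  FIRST(S)={a,c,d}  FIRST(A)={a,c,d}  FIRST(B)={b,c}
[3] — fixpoint
  FIRST(S)={a,c,d}  FIRST(A)={a,c,d}  FIRST(B)={b,c}

Compute FOLLOW by fixpoint:
seed FOLLOW(S) with $
[1]
  A→A d: FOLLOW(A) ⊇ FIRST(d) = {d}; new: +{d}
  A→S: FOLLOW(S) ⊇ FOLLOW(A) ⊇ {d}; new: +{d}
  S→a A: FOLLOW(A) ⊇ FOLLOW(S) ⊇ {$,d}; new: +{$}
  S→c B: FOLLOW(B) ⊇ FOLLOW(S) ⊇ {$,d}; new: +{$,d}
  S→d S S: FOLLOW(S) ⊇ FIRST(S) = {a,c,d}; new: +{a,c}
  S: {$,a,c,d}  A: {$,d}  B: {$,d}
[2]
  S→a A: FOLLOW(A) ⊇ FOLLOW(S) ⊇ {$,a,c,d}; new: +{a,c}
  S→c B: FOLLOW(B) ⊇ FOLLOW(S) ⊇ {$,a,c,d}; new: +{a,c}
  S: {$,a,c,d}  A: {$,a,c,d}  B: {$,a,c,d}
[3] (no change)
  S: {$,a,c,d}  A: {$,a,c,d}  B: {$,a,c,d}

FOLLOW(S) = ["$", "a", "c", "d"]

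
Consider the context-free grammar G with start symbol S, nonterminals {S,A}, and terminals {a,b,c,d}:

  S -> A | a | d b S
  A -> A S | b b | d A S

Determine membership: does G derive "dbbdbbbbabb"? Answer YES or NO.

Convert to CNF:
  S -> A S | T0 T0 | T1 X3 | T1 X4 | a
  A -> A S | T0 T0 | T1 X2
  T0 -> b
  T1 -> d
  X2 -> A S
  X3 -> A S
  X4 -> T0 S

CYK table (by increasing span):
  [0..0]={T1}  "d"  orig:{}
  [1..1]={T0}  "b"  orig:{}
  [2..2]={T0}  "b"  orig:{}
  [3..3]={T1}  "d"  orig:{}
  [4..4]={T0}  "b"  orig:{}
  [5..5]={T0}  "b"  orig:{}
  [6..6]={T0}  "b"  orig:{}
  [7..7]={T0}  "b"  orig:{}
  [8..8]={S}  "a"
  [9..9]={T0}  "b"  orig:{}
  [10..10]={T0}  "b"  orig:{}
  [0..1]=∅  "db"
  [1..2]={A,S}  "bb"
  [2..3]=∅  "bd"
  [3..4]=∅  "db"
  [4..5]={A,S}  "bb"
  [5..6]={A,S}  "bb"
  [6..7]={A,S}  "bb"
  [7..8]={X4}  "ba"  orig:{}
  [8..9]=∅  "ab"
  [9..10]={A,S}  "bb"
  [0..2]=∅  "dbb"
  [1..3]=∅  "bbd"
  [2..4]=∅  "bdb"
  [3..5]=∅  "dbb"
  [4..6]={X4}  "bbb"  orig:{}
  [5..7]={X4}  "bbb"  orig:{}
  [6..8]={A,S,X2,X3}  "bba"  orig:{A,S}
  [7..9]=∅  "bab"
  [8..10]=∅  "abb"
  [0..3]=∅  "dbbd"
  [1..4]=∅  "bbdb"
  [2..5]=∅  "bdbb"
  [3..6]={S}  "dbbb"
  [4..7]={A,S,X2,X3}  "bbbb"  orig:{A,S}
  [5..8]={X4}  "bbba"  orig:{}
  [6..9]=∅  "bbab"
  [7..10]=∅  "babb"
  [0..4]=∅  "dbbdb"
  [1..5]=∅  "bbdbb"
  [2..6]={X4}  "bdbbb"  orig:{}
  [3..7]={A,S}  "dbbbb"
  [4..8]={A,S,X2,X3}  "bbbba"  orig:{A,S}
  [5..9]=∅  "bbbab"
  [6..10]={A,S,X2,X3}  "bbabb"  orig:{A,S}
  [0..5]=∅  "dbbdbb"
  [1..6]={A,S,X2,X3}  "bbdbbb"  orig:{A,S}
  [2..7]={X4}  "bdbbbb"  orig:{}
  [3..8]={A,S,X2,X3}  "dbbbba"  orig:{A,S}
  [4..9]=∅  "bbbbab"
  [5..10]={X4}  "bbbabb"  orig:{}
  [0..6]={A,S}  "dbbdbbb"
  [1..7]={A,S,X2,X3}  "bbdbbbb"  orig:{A,S}
  [2..8]={X4}  "bdbbbba"  orig:{}
  [3..9]=∅  "dbbbbab"
  [4..10]={A,S,X2,X3}  "bbbbabb"  orig:{A,S}
  [0..7]={A,S}  "dbbdbbbb"
  [1..8]={A,S,X2,X3}  "bbdbbbba"  orig:{A,S}
  [2..9]=∅  "bdbbbbab"
  [3..10]={A,S,X2,X3}  "dbbbbabb"  orig:{A,S}
  [0..8]={A,S,X2,X3}  "dbbdbbbba"  orig:{A,S}
  [1..9]=∅  "bbdbbbbab"
  [2..10]={X4}  "bdbbbbabb"  orig:{}
  [0..9]=∅  "dbbdbbbbab"
  [1..10]={A,S,X2,X3}  "bbdbbbbabb"  orig:{A,S}
  [0..10]={A,S,X2,X3}  "dbbdbbbbabb"  orig:{A,S}

S ∈ T[0,10] ⇒ YES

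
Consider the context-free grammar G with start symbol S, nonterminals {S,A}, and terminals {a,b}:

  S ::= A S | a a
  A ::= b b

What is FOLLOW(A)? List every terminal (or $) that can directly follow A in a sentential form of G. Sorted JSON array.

FIRST sets, iterate to fixpoint:
round 1:
  A via A→b b: +{b}
  S via S→A S: +{b}
  S via S→a a: +{a}
  S: {a,b}  A: {b}
round 2: (no change)
  S: {a,b}  A: {b}

Compute FOLLOW by fixpoint:
seed FOLLOW(S) with $
iter 1:
  S→A S: FOLLOW(A) ⊇ FIRST(S) = {a,b}; new: +{a,b}
  FOLLOW(S)={$}  FOLLOW(A)={a,b}
iter 2: (stable)
  FOLLOW(S)={$}  FOLLOW(A)={a,b}

FOLLOW(A) = ["a", "b"]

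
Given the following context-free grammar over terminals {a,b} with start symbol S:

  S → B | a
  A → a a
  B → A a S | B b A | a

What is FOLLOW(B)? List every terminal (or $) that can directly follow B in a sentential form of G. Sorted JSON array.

FIRST sets, iterate to fixpoint:
pass 1:
  A via A→a a: +{a}
  B via B→A a S: +{a}
  S via S→B: +{a}
  S: {a}  A: {a}  B: {a}
pass 2: — fixpoint
  S: {a}  A: {a}  B: {a}

Compute FOLLOW by fixpoint:
FOLLOW(S) := {$}
iter 1:
  B→A a S: FOLLOW(A) ⊇ FIRST(a) = {a}; new: +{a}
  B→B b A: FOLLOW(B) ⊇ FIRST(b) = {b}; new: +{b}
  B→B b A: FOLLOW(A) ⊇ FOLLOW(B) ⊇ {b}; new: +{b}
  S→B: FOLLOW(B) ⊇ FOLLOW(S) ⊇ {$}; new: +{$}
  S: {$}  A: {a,b}  B: {$,b}
iter 2:
  B→A a S: FOLLOW(S) ⊇ FOLLOW(B) ⊇ {$,b}; new: +{b}
  B→B b A: FOLLOW(A) ⊇ FOLLOW(B) ⊇ {$,b}; new: +{$}
  S: {$,b}  A: {$,a,b}  B: {$,b}
iter 3: (no change)
  S: {$,b}  A: {$,a,b}  B: {$,b}

FOLLOW(B) = ["$", "b"]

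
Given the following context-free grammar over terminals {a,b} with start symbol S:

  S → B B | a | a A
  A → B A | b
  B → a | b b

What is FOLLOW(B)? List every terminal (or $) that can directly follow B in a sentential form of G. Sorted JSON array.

Compute FIRST by fixpoint:
[1]
  A via A→b: +{b}
  B via B→a: +{a}
  B via B→b b: +{b}
  S via S→B B: +{a,b}
  S: {a,b}  A: {b}  B: {a,b}
[2]
  A via A→B A: +{a}
  S: {a,b}  A: {a,b}  B: {a,b}
[3] (no change)
  S: {a,b}  A: {a,b}  B: {a,b}

Compute FOLLOW by fixpoint:
initialize: $ ∈ FOLLOW(S)
[1]
  A→B A: FOLLOW(B) ⊇ FIRST(A) = {a,b}; new: +{a,b}
  S→B B: FOLLOW(B) ⊇ FOLLOW(S) ⊇ {$}; new: +{$}
  S→a A: FOLLOW(A) ⊇ FOLLOW(S) ⊇ {$}; new: +{$}
  S: {$}  A: {$}  B: {$,a,b}
[2] — fixpoint
  S: {$}  A: {$}  B: {$,a,b}

FOLLOW(B) = ["$", "a", "b"]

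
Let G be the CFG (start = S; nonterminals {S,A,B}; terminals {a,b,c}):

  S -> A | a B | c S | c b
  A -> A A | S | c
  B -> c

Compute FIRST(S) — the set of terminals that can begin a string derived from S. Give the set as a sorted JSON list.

FIRST iteration:
iter 1:
  A via A→c: +{c}
  B via B→c: +{c}
  S via S→A: +{c}
  S via S→a B: +{a}
  FIRST[S]={a,c}  FIRST[A]={c}  FIRST[B]={c}
iter 2:
  A via A→S: +{a}
  FIRST[S]={a,c}  FIRST[A]={a,c}  FIRST[B]={c}
iter 3: (no change)
  FIRST[S]={a,c}  FIRST[A]={a,c}  FIRST[B]={c}

FIRST(S) = ["a", "c"]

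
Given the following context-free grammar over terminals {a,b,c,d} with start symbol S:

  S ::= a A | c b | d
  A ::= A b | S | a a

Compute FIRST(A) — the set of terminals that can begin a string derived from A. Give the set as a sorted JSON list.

FIRST iteration:
[1]
  A via A→a a: +{a}
  S via S→a A: +{a}
  S via S→c b: +{c}
  S via S→d: +{d}
  FIRST[S]={a,c,d}  FIRST[A]={a}
[2]
  A via A→S: +{c,d}
  FIRST[S]={a,c,d}  FIRST[A]={a,c,d}
[3] — fixpoint
  FIRST[S]={a,c,d}  FIRST[A]={a,c,d}

FIRST(A) = ["a", "c", "d"]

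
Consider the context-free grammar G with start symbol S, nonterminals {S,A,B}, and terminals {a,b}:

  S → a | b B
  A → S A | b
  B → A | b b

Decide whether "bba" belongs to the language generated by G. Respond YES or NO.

Convert to CNF:
  S -> T0 B | a
  A -> S A | b
  B -> S A | T0 T0 | b
  T0 -> b

Fill CYK table bottom-up:
  cell(0,0) b: {A,B,T0}  orig:{A,B}
  cell(1,1) b: {A,B,T0}  orig:{A,B}
  cell(2,2) a: {S}
  cell(0,1) bb: {B,S}
  cell(1,2) ba: ∅
  cell(0,2) bba: ∅

S ∉ T[0,2] ⇒ NO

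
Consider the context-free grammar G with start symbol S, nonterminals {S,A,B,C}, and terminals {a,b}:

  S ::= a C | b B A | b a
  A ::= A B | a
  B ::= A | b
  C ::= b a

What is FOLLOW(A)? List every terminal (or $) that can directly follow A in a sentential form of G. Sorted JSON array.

Compute FIRST by fixpoint:
pass 1:
  A via A→a: +{a}
  B via B→A: +{a}
  B via B→b: +{b}
  C via C→b a: +{b}
  S via S→a C: +{a}
  S via S→b B A: +{b}
  FIRST(S)={a,b}  FIRST(A)={a}  FIRST(B)={a,b}  FIRST(C)={b}
pass 2: (stable)
  FIRST(S)={a,b}  FIRST(A)={a}  FIRST(B)={a,b}  FIRST(C)={b}

FOLLOW iteration:
FOLLOW(S) := {$}
pass 1:
  A→A B: FOLLOW(A) ⊇ FIRST(B) = {a,b}; new: +{a,b}
  A→A B: FOLLOW(B) ⊇ FOLLOW(A) ⊇ {a,b}; new: +{a,b}
  S→a C: FOLLOW(C) ⊇ FOLLOW(S) ⊇ {$}; new: +{$}
  S→b B A: FOLLOW(A) ⊇ FOLLOW(S) ⊇ {$}; new: +{$}
  S: {$}  A: {$,a,b}  B: {a,b}  C: {$}
pass 2:
  A→A B: FOLLOW(B) ⊇ FOLLOW(A) ⊇ {$,a,b}; new: +{$}
  S: {$}  A: {$,a,b}  B: {$,a,b}  C: {$}
pass 3: — fixpoint
  S: {$}  A: {$,a,b}  B: {$,a,b}  C: {$}

FOLLOW(A) = ["$", "a", "b"]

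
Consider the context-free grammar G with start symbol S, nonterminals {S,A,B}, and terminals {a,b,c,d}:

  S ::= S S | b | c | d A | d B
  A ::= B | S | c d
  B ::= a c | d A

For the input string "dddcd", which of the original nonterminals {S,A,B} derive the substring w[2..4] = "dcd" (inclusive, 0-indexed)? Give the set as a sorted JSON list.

Convert to CNF:
  S -> S S | T2 A | T2 B | b | c
  A -> S S | T0 T1 | T1 T2 | T2 A | T2 B | b | c
  B -> T0 T1 | T2 A
  T0 -> a
  T1 -> c
  T2 -> d

Fill CYK table bottom-up, restricted to cells inside w[2..4]:
  [2..2]={T2}  "d"  orig:{}
  [3..3]={A,S,T1}  "c"  orig:{A,S}
  [4..4]={T2}  "d"  orig:{}
  [2..3]={A,B,S}  "dc"
  [3..4]={A}  "cd"
  [2..4]={A,B,S}  "dcd"

Original NTs in T[2,4] deriving "dcd": ["A", "B", "S"]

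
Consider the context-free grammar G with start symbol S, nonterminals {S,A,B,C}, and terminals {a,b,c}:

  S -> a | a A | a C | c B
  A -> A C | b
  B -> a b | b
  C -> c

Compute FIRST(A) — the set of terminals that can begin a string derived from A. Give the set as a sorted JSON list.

FIRST sets, iterate to fixpoint:
iter 1:
  A via A→b: +{b}
  B via B→a b: +{a}
  B via B→b: +{b}
  C via C→c: +{c}
  S via S→a: +{a}
  S via S→c B: +{c}
  FIRST(S)={a,c}  FIRST(A)={b}  FIRST(B)={a,b}  FIRST(C)={c}
iter 2: — fixpoint
  FIRST(S)={a,c}  FIRST(A)={b}  FIRST(B)={a,b}  FIRST(C)={c}

FIRST(A) = ["b"]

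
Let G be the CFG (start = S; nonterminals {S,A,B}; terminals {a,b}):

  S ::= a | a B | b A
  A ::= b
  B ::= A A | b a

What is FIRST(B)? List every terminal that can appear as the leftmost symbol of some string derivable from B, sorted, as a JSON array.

FIRST sets, iterate to fixpoint:
[1]
  A via A→b: +{b}
  B via B→A A: +{b}
  S via S→a: +{a}
  S via S→b A: +{b}
  FIRST[S]={a,b}  FIRST[A]={b}  FIRST[B]={b}
[2] (no change)
  FIRST[S]={a,b}  FIRST[A]={b}  FIRST[B]={b}

FIRST(B) = ["b"]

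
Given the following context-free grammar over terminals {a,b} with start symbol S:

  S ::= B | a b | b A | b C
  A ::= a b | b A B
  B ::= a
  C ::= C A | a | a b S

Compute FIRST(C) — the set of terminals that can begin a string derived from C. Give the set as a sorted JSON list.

Compute FIRST by fixpoint:
[1]
  A via A→a b: +{a}
  A via A→b A B: +{b}
  B via B→a: +{a}
  C via C→a: +{a}
  S via S→B: +{a}
  S via S→b A: +{b}
  FIRST(S)={a,b}  FIRST(A)={a,b}  FIRST(B)={a}  FIRST(C)={a}
[2] done
  FIRST(S)={a,b}  FIRST(A)={a,b}  FIRST(B)={a}  FIRST(C)={a}

FIRST(C) = ["a"]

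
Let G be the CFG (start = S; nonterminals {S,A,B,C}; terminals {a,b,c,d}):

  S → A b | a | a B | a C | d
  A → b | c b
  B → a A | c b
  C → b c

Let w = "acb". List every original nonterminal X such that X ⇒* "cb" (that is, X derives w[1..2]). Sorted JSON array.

Convert to CNF:
  S -> A T1 | T2 B | T2 C | a | d
  A -> T0 T1 | b
  B -> T0 T1 | T2 A
  C -> T1 T0
  T0 -> c
  T1 -> b
  T2 -> a

CYK table (by increasing span) (cells [i..j] with 1 ≤ i ≤ j ≤ 2 only):
  [1..1]={T0}  "c"  orig:{}
  [2..2]={A,T1}  "b"  orig:{A}
  [1..2]={A,B}  "cb"

Original NTs in T[1,2] deriving "cb": ["A", "B"]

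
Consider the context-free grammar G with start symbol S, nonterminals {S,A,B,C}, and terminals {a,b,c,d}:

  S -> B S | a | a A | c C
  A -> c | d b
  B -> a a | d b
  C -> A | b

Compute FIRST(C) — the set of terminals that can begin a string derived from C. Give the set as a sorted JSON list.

FIRST iteration:
[1]
  A via A→c: +{c}
  A via A→d b: +{d}
  B via B→a a: +{a}
  B via B→d b: +{d}
  C via C→A: +{c,d}
  C via C→b: +{b}
  S via S→B S: +{a,d}
  S via S→c C: +{c}
  S: {a,c,d}  A: {c,d}  B: {a,d}  C: {b,c,d}
[2] done
  S: {a,c,d}  A: {c,d}  B: {a,d}  C: {b,c,d}

FIRST(C) = ["b", "c", "d"]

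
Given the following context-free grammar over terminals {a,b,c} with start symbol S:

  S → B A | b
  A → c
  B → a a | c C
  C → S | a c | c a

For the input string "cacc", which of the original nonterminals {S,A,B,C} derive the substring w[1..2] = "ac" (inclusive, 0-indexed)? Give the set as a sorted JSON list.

CNF form of G:
  S -> B A | b
  A -> c
  B -> T0 T0 | T1 C
  C -> B A | T0 T1 | T1 T0 | b
  T0 -> a
  T1 -> c

Fill CYK table bottom-up — only the sub-triangle for w[1..2]:
  T[1,1] 'a' = {T0}  orig:{}
  T[2,2] 'c' = {A,T1}  orig:{A}
  T[1,2] 'ac' = {C}

Original NTs in T[1,2] deriving "ac": ["C"]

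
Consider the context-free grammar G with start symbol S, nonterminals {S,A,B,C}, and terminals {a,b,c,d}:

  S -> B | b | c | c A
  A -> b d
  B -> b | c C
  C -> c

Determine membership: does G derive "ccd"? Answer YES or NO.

Convert to CNF:
  S -> T2 A | T2 C | b | c
  A -> T0 T1
  B -> T2 C | b
  C -> c
  T0 -> b
  T1 -> d
  T2 -> c

Fill CYK table bottom-up:
  T[0,0] 'c' = {C,S,T2}  orig:{C,S}
  T[1,1] 'c' = {C,S,T2}  orig:{C,S}
  T[2,2] 'd' = {T1}  orig:{}
  T[0,1] 'cc' = {B,S}
  T[1,2] 'cd' = ∅
  T[0,2] 'ccd' = ∅

S ∉ T[0,2] ⇒ NO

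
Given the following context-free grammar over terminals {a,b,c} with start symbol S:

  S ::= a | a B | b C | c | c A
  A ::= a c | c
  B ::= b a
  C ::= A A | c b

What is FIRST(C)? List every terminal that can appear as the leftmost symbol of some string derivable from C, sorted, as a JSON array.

FIRST sets, iterate to fixpoint:
round 1:
  A via A→a c: +{a}
  A via A→c: +{c}
  B via B→b a: +{b}
  C via C→A A: +{a,c}
  S via S→a: +{a}
  S via S→b C: +{b}
  S via S→c: +{c}
  FIRST(S)={a,b,c}  FIRST(A)={a,c}  FIRST(B)={b}  FIRST(C)={a,c}
round 2: — fixpoint
  FIRST(S)={a,b,c}  FIRST(A)={a,c}  FIRST(B)={b}  FIRST(C)={a,c}

FIRST(C) = ["a", "c"]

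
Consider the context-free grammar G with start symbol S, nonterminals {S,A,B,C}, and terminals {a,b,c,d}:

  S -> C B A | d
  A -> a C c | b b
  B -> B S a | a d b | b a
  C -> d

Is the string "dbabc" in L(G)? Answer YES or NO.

CNF form of G:
  S -> C X7 | d
  A -> T0 X4 | T2 T2
  B -> B X5 | T0 X6 | T2 T0
  C -> d
  T0 -> a
  T1 -> c
  T2 -> b
  T3 -> d
  X4 -> C T1
  X5 -> S T0
  X6 -> T3 T2
  X7 -> B A

Fill CYK table bottom-up:
  cell(0,0) d: {C,S,T3}  orig:{C,S}
  cell(1,1) b: {T2}  orig:{}
  cell(2,2) a: {T0}  orig:{}
  cell(3,3) b: {T2}  orig:{}
  cell(4,4) c: {T1}  orig:{}
  cell(0,1) db: {X6}  orig:{}
  cell(1,2) ba: {B}
  cell(2,3) ab: ∅
  cell(3,4) bc: ∅
  cell(0,2) dba: ∅
  cell(1,3) bab: ∅
  cell(2,4) abc: ∅
  cell(0,3) dbab: ∅
  cell(1,4) babc: ∅
  cell(0,4) dbabc: ∅

S ∉ T[0,4] ⇒ NO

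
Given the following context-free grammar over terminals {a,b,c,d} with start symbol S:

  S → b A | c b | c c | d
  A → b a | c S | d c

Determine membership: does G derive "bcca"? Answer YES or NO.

CNF form of G:
  S -> T0 A | T2 T0 | T2 T2 | d
  A -> T0 T1 | T2 S | T3 T2
  T0 -> b
  T1 -> a
  T2 -> c
  T3 -> d

CYK fill:
  cell(0,0) b: {T0}  orig:{}
  cell(1,1) c: {T2}  orig:{}
  cell(2,2) c: {T2}  orig:{}
  cell(3,3) a: {T1}  orig:{}
  cell(0,1) bc: ∅
  cell(1,2) cc: {S}
  cell(2,3) ca: ∅
  cell(0,2) bcc: ∅
  cell(1,3) cca: ∅
  cell(0,3) bcca: ∅

S ∉ T[0,3] ⇒ NO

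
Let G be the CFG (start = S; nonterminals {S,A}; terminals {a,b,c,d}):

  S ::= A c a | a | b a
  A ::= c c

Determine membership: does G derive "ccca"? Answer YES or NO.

CNF form of G:
  S -> A X3 | T2 T1 | a
  A -> T0 T0
  T0 -> c
  T1 -> a
  T2 -> b
  X3 -> T0 T1

CYK fill:
  T[0,0] 'c' = {T0}  orig:{}
  T[1,1] 'c' = {T0}  orig:{}
  T[2,2] 'c' = {T0}  orig:{}
  T[3,3] 'a' = {S,T1}  orig:{S}
  T[0,1] 'cc' = {A}
  T[1,2] 'cc' = {A}
  T[2,3] 'ca' = {X3}  orig:{}
  T[0,2] 'ccc' = ∅
  T[1,3] 'cca' = ∅
  T[0,3] 'ccca' = {S}

S ∈ T[0,3] ⇒ YES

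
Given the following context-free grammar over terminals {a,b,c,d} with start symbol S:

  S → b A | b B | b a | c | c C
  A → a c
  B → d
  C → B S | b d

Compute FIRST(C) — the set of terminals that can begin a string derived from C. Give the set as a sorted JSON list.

FIRST iteration:
[1]
  A via A→a c: +{a}
  B via B→d: +{d}
  C via C→B S: +{d}
  C via C→b d: +{b}
  S via S→b A: +{b}
  S via S→c: +{c}
  S: {b,c}  A: {a}  B: {d}  C: {b,d}
[2] (no change)
  S: {b,c}  A: {a}  B: {d}  C: {b,d}

FIRST(C) = ["b", "d"]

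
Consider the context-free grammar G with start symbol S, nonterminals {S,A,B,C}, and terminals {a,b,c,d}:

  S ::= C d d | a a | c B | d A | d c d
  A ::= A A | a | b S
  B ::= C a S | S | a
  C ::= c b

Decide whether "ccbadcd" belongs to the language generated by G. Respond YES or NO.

CNF form of G:
  S -> C X7 | T1 T1 | T2 A | T2 X8 | T3 B
  A -> A A | T0 S | a
  B -> C X4 | C X5 | T1 T1 | T2 A | T2 X6 | T3 B | a
  C -> T3 T0
  T0 -> b
  T1 -> a
  T2 -> d
  T3 -> c
  X4 -> T1 S
  X5 -> T2 T2
  X6 -> T3 T2
  X7 -> T2 T2
  X8 -> T3 T2

CYK fill:
  [0..0]={T3}  "c"  orig:{}
  [1..1]={T3}  "c"  orig:{}
  [2..2]={T0}  "b"  orig:{}
  [3..3]={A,B,T1}  "a"  orig:{A,B}
  [4..4]={T2}  "d"  orig:{}
  [5..5]={T3}  "c"  orig:{}
  [6..6]={T2}  "d"  orig:{}
  [0..1]=∅  "cc"
  [1..2]={C}  "cb"
  [2..3]=∅  "ba"
  [3..4]=∅  "ad"
  [4..5]=∅  "dc"
  [5..6]={X6,X8}  "cd"  orig:{}
  [0..2]=∅  "ccb"
  [1..3]=∅  "cba"
  [2..4]=∅  "bad"
  [3..5]=∅  "adc"
  [4..6]={B,S}  "dcd"
  [0..3]=∅  "ccba"
  [1..4]=∅  "cbad"
  [2..5]=∅  "badc"
  [3..6]={X4}  "adcd"  orig:{}
  [0..4]=∅  "ccbad"
  [1..5]=∅  "cbadc"
  [2..6]=∅  "badcd"
  [0..5]=∅  "ccbadc"
  [1..6]={B}  "cbadcd"
  [0..6]={B,S}  "ccbadcd"

S ∈ T[0,6] ⇒ YES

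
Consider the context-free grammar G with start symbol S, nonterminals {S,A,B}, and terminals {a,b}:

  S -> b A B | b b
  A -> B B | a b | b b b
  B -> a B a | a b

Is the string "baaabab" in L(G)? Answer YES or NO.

CNF form of G:
  S -> T1 T1 | T1 X4
  A -> B B | T0 T1 | T1 X2
  B -> T0 T1 | T0 X3
  T0 -> a
  T1 -> b
  X2 -> T1 T1
  X3 -> B T0
  X4 -> A B

Fill CYK table bottom-up:
  [0..0]={T1}  "b"  orig:{}
  [1..1]={T0}  "a"  orig:{}
  [2..2]={T0}  "a"  orig:{}
  [3..3]={T0}  "a"  orig:{}
  [4..4]={T1}  "b"  orig:{}
  [5..5]={T0}  "a"  orig:{}
  [6..6]={T1}  "b"  orig:{}
  [0..1]=∅  "ba"
  [1..2]=∅  "aa"
  [2..3]=∅  "aa"
  [3..4]={A,B}  "ab"
  [4..5]=∅  "ba"
  [5..6]={A,B}  "ab"
  [0..2]=∅  "baa"
  [1..3]=∅  "aaa"
  [2..4]=∅  "aab"
  [3..5]={X3}  "aba"  orig:{}
  [4..6]=∅  "bab"
  [0..3]=∅  "baaa"
  [1..4]=∅  "aaab"
  [2..5]={B}  "aaba"
  [3..6]={A,X4}  "abab"  orig:{A}
  [0..4]=∅  "baaab"
  [1..5]=∅  "aaaba"
  [2..6]=∅  "aabab"
  [0..5]=∅  "baaaba"
  [1..6]=∅  "aaabab"
  [0..6]=∅  "baaabab"

S ∉ T[0,6] ⇒ NO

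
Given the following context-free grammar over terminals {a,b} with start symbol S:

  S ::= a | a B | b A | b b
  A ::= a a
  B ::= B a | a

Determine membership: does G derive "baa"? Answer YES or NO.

Convert to CNF:
  S -> T0 B | T1 A | T1 T1 | a
  A -> T0 T0
  B -> B T0 | a
  T0 -> a
  T1 -> b

Fill CYK table bottom-up:
  [0..0]={T1}  "b"  orig:{}
  [1..1]={B,S,T0}  "a"  orig:{B,S}
  [2..2]={B,S,T0}  "a"  orig:{B,S}
  [0..1]=∅  "ba"
  [1..2]={A,B,S}  "aa"
  [0..2]={S}  "baa"

S ∈ T[0,2] ⇒ YES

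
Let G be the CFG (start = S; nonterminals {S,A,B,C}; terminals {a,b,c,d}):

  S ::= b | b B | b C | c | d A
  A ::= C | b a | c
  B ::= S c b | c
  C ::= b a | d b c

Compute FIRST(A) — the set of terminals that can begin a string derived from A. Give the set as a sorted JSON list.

FIRST iteration:
iter 1:
  A via A→b a: +{b}
  A via A→c: +{c}
  B via B→c: +{c}
  C via C→b a: +{b}
  C via C→d b c: +{d}
  S via S→b: +{b}
  S via S→c: +{c}
  S via S→d A: +{d}
  FIRST[S]={b,c,d}  FIRST[A]={b,c}  FIRST[B]={c}  FIRST[C]={b,d}
iter 2:
  A via A→C: +{d}
  B via B→S c b: +{b,d}
  FIRST[S]={b,c,d}  FIRST[A]={b,c,d}  FIRST[B]={b,c,d}  FIRST[C]={b,d}
iter 3: (stable)
  FIRST[S]={b,c,d}  FIRST[A]={b,c,d}  FIRST[B]={b,c,d}  FIRST[C]={b,d}

FIRST(A) = ["b", "c", "d"]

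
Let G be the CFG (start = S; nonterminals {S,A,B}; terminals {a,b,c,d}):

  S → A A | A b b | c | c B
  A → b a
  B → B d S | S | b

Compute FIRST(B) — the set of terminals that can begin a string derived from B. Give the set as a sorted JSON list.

Compute FIRST by fixpoint:
[1]
  A via A→b a: +{b}
  B via B→b: +{b}
  S via S→A A: +{b}
  S via S→c: +{c}
  FIRST(S)={b,c}  FIRST(A)={b}  FIRST(B)={b}
[2]
  B via B→S: +{c}
  FIRST(S)={b,c}  FIRST(A)={b}  FIRST(B)={b,c}
[3] (stable)
  FIRST(S)={b,c}  FIRST(A)={b}  FIRST(B)={b,c}

FIRST(B) = ["b", "c"]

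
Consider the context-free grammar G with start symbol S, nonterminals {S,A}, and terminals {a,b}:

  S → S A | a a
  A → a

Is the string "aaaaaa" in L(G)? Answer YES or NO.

CNF form of G:
  S -> S A | T0 T0
  A -> a
  T0 -> a

CYK table (by increasing span):
  cell(0,0) a: {A,T0}  orig:{A}
  cell(1,1) a: {A,T0}  orig:{A}
  cell(2,2) a: {A,T0}  orig:{A}
  cell(3,3) a: {A,T0}  orig:{A}
  cell(4,4) a: {A,T0}  orig:{A}
  cell(5,5) a: {A,T0}  orig:{A}
  cell(0,1) aa: {S}
  cell(1,2) aa: {S}
  cell(2,3) aa: {S}
  cell(3,4) aa: {S}
  cell(4,5) aa: {S}
  cell(0,2) aaa: {S}
  cell(1,3) aaa: {S}
  cell(2,4) aaa: {S}
  cell(3,5) aaa: {S}
  cell(0,3) aaaa: {S}
  cell(1,4) aaaa: {S}
  cell(2,5) aaaa: {S}
  cell(0,4) aaaaa: {S}
  cell(1,5) aaaaa: {S}
  cell(0,5) aaaaaa: {S}

S ∈ T[0,5] ⇒ YES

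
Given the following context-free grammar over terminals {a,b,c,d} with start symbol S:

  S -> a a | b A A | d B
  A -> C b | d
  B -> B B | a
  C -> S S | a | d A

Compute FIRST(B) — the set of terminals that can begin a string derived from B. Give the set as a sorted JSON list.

Compute FIRST by fixpoint:
[1]
  A via A→d: +{d}
  B via B→a: +{a}
  C via C→a: +{a}
  C via C→d A: +{d}
  S via S→a a: +{a}
  S via S→b A A: +{b}
  S via S→d B: +{d}
  FIRST[S]={a,b,d}  FIRST[A]={d}  FIRST[B]={a}  FIRST[C]={a,d}
[2]
  A via A→C b: +{a}
  C via C→S S: +{b}
  FIRST[S]={a,b,d}  FIRST[A]={a,d}  FIRST[B]={a}  FIRST[C]={a,b,d}
[3]
  A via A→C b: +{b}
  FIRST[S]={a,b,d}  FIRST[A]={a,b,d}  FIRST[B]={a}  FIRST[C]={a,b,d}
[4] — fixpoint
  FIRST[S]={a,b,d}  FIRST[A]={a,b,d}  FIRST[B]={a}  FIRST[C]={a,b,d}

FIRST(B) = ["a"]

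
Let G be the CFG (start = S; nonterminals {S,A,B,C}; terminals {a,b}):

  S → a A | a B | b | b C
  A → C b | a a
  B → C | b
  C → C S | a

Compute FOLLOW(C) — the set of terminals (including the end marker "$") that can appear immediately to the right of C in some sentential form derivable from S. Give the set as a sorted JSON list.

FIRST sets, iterate to fixpoint:
round 1:
  A via A→a a: +{a}
  B via B→b: +{b}
  C via C→a: +{a}
  S via S→a A: +{a}
  S via S→b: +{b}
  FIRST(S)={a,b}  FIRST(A)={a}  FIRST(B)={b}  FIRST(C)={a}
round 2:
  B via B→C: +{a}
  FIRST(S)={a,b}  FIRST(A)={a}  FIRST(B)={a,b}  FIRST(C)={a}
round 3: (stable)
  FIRST(S)={a,b}  FIRST(A)={a}  FIRST(B)={a,b}  FIRST(C)={a}

FOLLOW sets:
seed FOLLOW(S) with $
[1]
  A→C b: FOLLOW(C) ⊇ FIRST(b) = {b}; new: +{b}
  C→C S: FOLLOW(C) ⊇ FIRST(S) = {a,b}; new: +{a}
  C→C S: FOLLOW(S) ⊇ FOLLOW(C) ⊇ {a,b}; new: +{a,b}
  S→a A: FOLLOW(A) ⊇ FOLLOW(S) ⊇ {$,a,b}; new: +{$,a,b}
  S→a B: FOLLOW(B) ⊇ FOLLOW(S) ⊇ {$,a,b}; new: +{$,a,b}
  S→b C: FOLLOW(C) ⊇ FOLLOW(S) ⊇ {$,a,b}; new: +{$}
  S: {$,a,b}  A: {$,a,b}  B: {$,a,b}  C: {$,a,b}
[2] (no change)
  S: {$,a,b}  A: {$,a,b}  B: {$,a,b}  C: {$,a,b}

FOLLOW(C) = ["$", "a", "b"]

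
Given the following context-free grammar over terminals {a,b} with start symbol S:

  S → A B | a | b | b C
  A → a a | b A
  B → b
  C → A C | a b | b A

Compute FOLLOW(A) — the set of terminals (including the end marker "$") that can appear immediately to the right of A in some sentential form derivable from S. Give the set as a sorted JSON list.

FIRST sets, iterate to fixpoint:
[1]
  A via A→a a: +{a}
  A via A→b A: +{b}
  B via B→b: +{b}
  C via C→A C: +{a,b}
  S via S→A B: +{a,b}
  S: {a,b}  A: {a,b}  B: {b}  C: {a,b}
[2] (no change)
  S: {a,b}  A: {a,b}  B: {b}  C: {a,b}

FOLLOW iteration:
seed FOLLOW(S) with $
round 1:
  C→A C: FOLLOW(A) ⊇ FIRST(C) = {a,b}; new: +{a,b}
  S→A B: FOLLOW(B) ⊇ FOLLOW(S) ⊇ {$}; new: +{$}
  S→b C: FOLLOW(C) ⊇ FOLLOW(S) ⊇ {$}; new: +{$}
  S: {$}  A: {a,b}  B: {$}  C: {$}
round 2:
  C→b A: FOLLOW(A) ⊇ FOLLOW(C) ⊇ {$}; new: +{$}
  S: {$}  A: {$,a,b}  B: {$}  C: {$}
round 3: done
  S: {$}  A: {$,a,b}  B: {$}  C: {$}

FOLLOW(A) = ["$", "a", "b"]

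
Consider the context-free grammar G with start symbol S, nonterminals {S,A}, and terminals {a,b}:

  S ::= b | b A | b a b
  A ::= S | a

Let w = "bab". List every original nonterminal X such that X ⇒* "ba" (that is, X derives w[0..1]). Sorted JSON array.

Convert to CNF:
  S -> T0 A | T0 X3 | b
  A -> T0 A | T0 X2 | a | b
  T0 -> b
  T1 -> a
  X2 -> T1 T0
  X3 -> T1 T0

Fill CYK table bottom-up — only the sub-triangle for w[0..1]:
  [0..0]={A,S,T0}  "b"  orig:{A,S}
  [1..1]={A,T1}  "a"  orig:{A}
  [0..1]={A,S}  "ba"

Original NTs in T[0,1] deriving "ba": ["A", "S"]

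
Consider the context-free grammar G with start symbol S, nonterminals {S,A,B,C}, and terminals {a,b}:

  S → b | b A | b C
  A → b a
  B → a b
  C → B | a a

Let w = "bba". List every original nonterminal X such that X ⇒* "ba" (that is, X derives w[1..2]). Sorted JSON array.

Convert to CNF:
  S -> T0 A | T0 C | b
  A -> T0 T1
  B -> T1 T0
  C -> T1 T0 | T1 T1
  T0 -> b
  T1 -> a

Fill CYK table bottom-up — only the sub-triangle for w[1..2]:
  [1..1]={S,T0}  "b"  orig:{S}
  [2..2]={T1}  "a"  orig:{}
  [1..2]={A}  "ba"

Original NTs in T[1,2] deriving "ba": ["A"]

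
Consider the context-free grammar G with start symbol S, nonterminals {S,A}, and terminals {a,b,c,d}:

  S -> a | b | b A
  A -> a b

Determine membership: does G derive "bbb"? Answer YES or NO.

Convert to CNF:
  S -> T1 A | a | b
  A -> T0 T1
  T0 -> a
  T1 -> b

CYK table (by increasing span):
  T[0,0] 'b' = {S,T1}  orig:{S}
  T[1,1] 'b' = {S,T1}  orig:{S}
  T[2,2] 'b' = {S,T1}  orig:{S}
  T[0,1] 'bb' = ∅
  T[1,2] 'bb' = ∅
  T[0,2] 'bbb' = ∅

S ∉ T[0,2] ⇒ NO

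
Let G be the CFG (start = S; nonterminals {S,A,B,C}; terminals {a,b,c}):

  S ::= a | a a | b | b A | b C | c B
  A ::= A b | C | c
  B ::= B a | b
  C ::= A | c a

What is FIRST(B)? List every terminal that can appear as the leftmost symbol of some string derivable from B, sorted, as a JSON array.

Compute FIRST by fixpoint:
[1]
  A via A→c: +{c}
  B via B→b: +{b}
  C via C→A: +{c}
  S via S→a: +{a}
  S via S→b: +{b}
  S via S→c B: +{c}
  S: {a,b,c}  A: {c}  B: {b}  C: {c}
[2] done
  S: {a,b,c}  A: {c}  B: {b}  C: {c}

FIRST(B) = ["b"]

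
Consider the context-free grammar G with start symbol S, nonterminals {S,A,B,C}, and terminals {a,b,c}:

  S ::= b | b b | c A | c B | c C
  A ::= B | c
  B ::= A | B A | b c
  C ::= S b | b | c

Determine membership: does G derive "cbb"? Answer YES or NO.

Convert to CNF:
  S -> T0 T0 | T1 A | T1 B | T1 C | b
  A -> B A | T0 T1 | c
  B -> B A | T0 T1 | c
  C -> S T0 | b | c
  T0 -> b
  T1 -> c

Fill CYK table bottom-up:
  [0..0]={A,B,C,T1}  "c"  orig:{A,B,C}
  [1..1]={C,S,T0}  "b"  orig:{C,S}
  [2..2]={C,S,T0}  "b"  orig:{C,S}
  [0..1]={S}  "cb"
  [1..2]={C,S}  "bb"
  [0..2]={C,S}  "cbb"

S ∈ T[0,2] ⇒ YES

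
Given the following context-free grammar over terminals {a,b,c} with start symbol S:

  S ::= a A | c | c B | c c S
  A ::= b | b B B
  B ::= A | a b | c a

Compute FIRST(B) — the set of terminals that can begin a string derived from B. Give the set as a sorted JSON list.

FIRST sets, iterate to fixpoint:
iter 1:
  A via A→b: +{b}
  B via B→A: +{b}
  B via B→a b: +{a}
  B via B→c a: +{c}
  S via S→a A: +{a}
  S via S→c: +{c}
  FIRST[S]={a,c}  FIRST[A]={b}  FIRST[B]={a,b,c}
iter 2: (stable)
  FIRST[S]={a,c}  FIRST[A]={b}  FIRST[B]={a,b,c}

FIRST(B) = ["a", "b", "c"]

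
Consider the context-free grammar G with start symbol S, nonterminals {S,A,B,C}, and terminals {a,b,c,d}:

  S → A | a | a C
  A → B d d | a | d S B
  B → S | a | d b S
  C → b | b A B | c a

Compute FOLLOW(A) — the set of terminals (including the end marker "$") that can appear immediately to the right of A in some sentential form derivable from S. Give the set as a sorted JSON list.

Compute FIRST by fixpoint:
round 1:
  A via A→a: +{a}
  A via A→d S B: +{d}
  B via B→a: +{a}
  B via B→d b S: +{d}
  C via C→b: +{b}
  C via C→c a: +{c}
  S via S→A: +{a,d}
  S: {a,d}  A: {a,d}  B: {a,d}  C: {b,c}
round 2: — fixpoint
  S: {a,d}  A: {a,d}  B: {a,d}  C: {b,c}

Compute FOLLOW by fixpoint:
initialize: $ ∈ FOLLOW(S)
iter 1:
  A→B d d: FOLLOW(B) ⊇ FIRST(d) = {d}; new: +{d}
  A→d S B: FOLLOW(S) ⊇ FIRST(B) = {a,d}; new: +{a,d}
  C→b A B: FOLLOW(A) ⊇ FIRST(B) = {a,d}; new: +{a,d}
  S→A: FOLLOW(A) ⊇ FOLLOW(S) ⊇ {$,a,d}; new: +{$}
  S→a C: FOLLOW(C) ⊇ FOLLOW(S) ⊇ {$,a,d}; new: +{$,a,d}
  FOLLOW[S]={$,a,d}  FOLLOW[A]={$,a,d}  FOLLOW[B]={d}  FOLLOW[C]={$,a,d}
iter 2:
  A→d S B: FOLLOW(B) ⊇ FOLLOW(A) ⊇ {$,a,d}; new: +{$,a}
  FOLLOW[S]={$,a,d}  FOLLOW[A]={$,a,d}  FOLLOW[B]={$,a,d}  FOLLOW[C]={$,a,d}
iter 3: — fixpoint
  FOLLOW[S]={$,a,d}  FOLLOW[A]={$,a,d}  FOLLOW[B]={$,a,d}  FOLLOW[C]={$,a,d}

FOLLOW(A) = ["$", "a", "d"]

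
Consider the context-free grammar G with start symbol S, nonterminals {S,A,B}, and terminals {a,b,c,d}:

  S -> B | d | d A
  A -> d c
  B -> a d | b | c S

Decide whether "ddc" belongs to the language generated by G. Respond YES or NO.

CNF form of G:
  S -> T0 A | T1 S | T2 T0 | b | d
  A -> T0 T1
  B -> T1 S | T2 T0 | b
  T0 -> d
  T1 -> c
  T2 -> a

CYK fill:
  T[0,0] 'd' = {S,T0}  orig:{S}
  T[1,1] 'd' = {S,T0}  orig:{S}
  T[2,2] 'c' = {T1}  orig:{}
  T[0,1] 'dd' = ∅
  T[1,2] 'dc' = {A}
  T[0,2] 'ddc' = {S}

S ∈ T[0,2] ⇒ YES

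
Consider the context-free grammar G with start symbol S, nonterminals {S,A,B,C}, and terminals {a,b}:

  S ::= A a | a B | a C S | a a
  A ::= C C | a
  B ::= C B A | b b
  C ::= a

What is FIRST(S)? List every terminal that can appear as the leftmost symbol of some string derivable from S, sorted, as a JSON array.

FIRST iteration:
pass 1:
  A via A→a: +{a}
  B via B→b b: +{b}
  C via C→a: +{a}
  S via S→A a: +{a}
  FIRST[S]={a}  FIRST[A]={a}  FIRST[B]={b}  FIRST[C]={a}
pass 2:
  B via B→C B A: +{a}
  FIRST[S]={a}  FIRST[A]={a}  FIRST[B]={a,b}  FIRST[C]={a}
pass 3: (no change)
  FIRST[S]={a}  FIRST[A]={a}  FIRST[B]={a,b}  FIRST[C]={a}

FIRST(S) = ["a"]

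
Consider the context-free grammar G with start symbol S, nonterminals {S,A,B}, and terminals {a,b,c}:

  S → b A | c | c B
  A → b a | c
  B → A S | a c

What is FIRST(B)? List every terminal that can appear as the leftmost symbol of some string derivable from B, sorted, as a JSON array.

FIRST iteration:
round 1:
  A via A→b a: +{b}
  A via A→c: +{c}
  B via B→A S: +{b,c}
  B via B→a c: +{a}
  S via S→b A: +{b}
  S via S→c: +{c}
  FIRST[S]={b,c}  FIRST[A]={b,c}  FIRST[B]={a,b,c}
round 2: done
  FIRST[S]={b,c}  FIRST[A]={b,c}  FIRST[B]={a,b,c}

FIRST(B) = ["a", "b", "c"]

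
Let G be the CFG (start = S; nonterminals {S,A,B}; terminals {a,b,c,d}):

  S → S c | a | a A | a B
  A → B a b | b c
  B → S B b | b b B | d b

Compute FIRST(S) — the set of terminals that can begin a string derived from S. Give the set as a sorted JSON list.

FIRST sets, iterate to fixpoint:
[1]
  A via A→b c: +{b}
  B via B→b b B: +{b}
  B via B→d b: +{d}
  S via S→a: +{a}
  S: {a}  A: {b}  B: {b,d}
[2]
  A via A→B a b: +{d}
  B via B→S B b: +{a}
  S: {a}  A: {b,d}  B: {a,b,d}
[3]
  A via A→B a b: +{a}
  S: {a}  A: {a,b,d}  B: {a,b,d}
[4] — fixpoint
  S: {a}  A: {a,b,d}  B: {a,b,d}

FIRST(S) = ["a"]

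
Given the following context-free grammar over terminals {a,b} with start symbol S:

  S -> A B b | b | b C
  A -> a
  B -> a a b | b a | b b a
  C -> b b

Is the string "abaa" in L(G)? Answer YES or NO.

CNF form of G:
  S -> A X4 | T1 C | b
  A -> a
  B -> T0 X2 | T1 T0 | T1 X3
  C -> T1 T1
  T0 -> a
  T1 -> b
  X2 -> T0 T1
  X3 -> T1 T0
  X4 -> B T1

CYK table (by increasing span):
  cell(0,0) a: {A,T0}  orig:{A}
  cell(1,1) b: {S,T1}  orig:{S}
  cell(2,2) a: {A,T0}  orig:{A}
  cell(3,3) a: {A,T0}  orig:{A}
  cell(0,1) ab: {X2}  orig:{}
  cell(1,2) ba: {B,X3}  orig:{B}
  cell(2,3) aa: ∅
  cell(0,2) aba: ∅
  cell(1,3) baa: ∅
  cell(0,3) abaa: ∅

S ∉ T[0,3] ⇒ NO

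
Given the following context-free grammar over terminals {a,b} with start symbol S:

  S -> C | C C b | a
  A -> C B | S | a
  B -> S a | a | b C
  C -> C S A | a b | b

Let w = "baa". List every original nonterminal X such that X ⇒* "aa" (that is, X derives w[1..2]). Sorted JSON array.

CNF form of G:
  S -> C X5 | C X6 | T1 T0 | a | b
  A -> C B | C X2 | C X3 | T1 T0 | a | b
  B -> S T1 | T0 C | a
  C -> C X4 | T1 T0 | b
  T0 -> b
  T1 -> a
  X2 -> C T0
  X3 -> S A
  X4 -> S A
  X5 -> C T0
  X6 -> S A

CYK fill, restricted to cells inside w[1..2]:
  cell(1,1) a: {A,B,S,T1}  orig:{A,B,S}
  cell(2,2) a: {A,B,S,T1}  orig:{A,B,S}
  cell(1,2) aa: {B,X3,X4,X6}  orig:{B}

Original NTs in T[1,2] deriving "aa": ["B"]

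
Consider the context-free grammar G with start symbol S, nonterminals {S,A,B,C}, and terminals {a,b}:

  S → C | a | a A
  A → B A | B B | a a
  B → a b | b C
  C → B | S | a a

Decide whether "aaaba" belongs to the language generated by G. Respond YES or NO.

Convert to CNF:
  S -> T0 A | T0 T0 | T0 T1 | T1 C | a
  A -> B A | B B | T0 T0
  B -> T0 T1 | T1 C
  C -> T0 A | T0 T0 | T0 T1 | T1 C | a
  T0 -> a
  T1 -> b

Fill CYK table bottom-up:
  [0..0]={C,S,T0}  "a"  orig:{C,S}
  [1..1]={C,S,T0}  "a"  orig:{C,S}
  [2..2]={C,S,T0}  "a"  orig:{C,S}
  [3..3]={T1}  "b"  orig:{}
  [4..4]={C,S,T0}  "a"  orig:{C,S}
  [0..1]={A,C,S}  "aa"
  [1..2]={A,C,S}  "aa"
  [2..3]={B,C,S}  "ab"
  [3..4]={B,C,S}  "ba"
  [0..2]={C,S}  "aaa"
  [1..3]=∅  "aab"
  [2..4]=∅  "aba"
  [0..3]=∅  "aaab"
  [1..4]=∅  "aaba"
  [0..4]=∅  "aaaba"

S ∉ T[0,4] ⇒ NO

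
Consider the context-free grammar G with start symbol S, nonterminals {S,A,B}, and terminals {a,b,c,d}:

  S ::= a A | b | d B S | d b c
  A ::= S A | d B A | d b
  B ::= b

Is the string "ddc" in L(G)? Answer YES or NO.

Convert to CNF:
  S -> T0 X5 | T0 X6 | T2 A | b
  A -> S A | T0 T1 | T0 X4
  B -> b
  T0 -> d
  T1 -> b
  T2 -> a
  T3 -> c
  X4 -> B A
  X5 -> B S
  X6 -> T1 T3

Fill CYK table bottom-up:
  [0..0]={T0}  "d"  orig:{}
  [1..1]={T0}  "d"  orig:{}
  [2..2]={T3}  "c"  orig:{}
  [0..1]=∅  "dd"
  [1..2]=∅  "dc"
  [0..2]=∅  "ddc"

S ∉ T[0,2] ⇒ NO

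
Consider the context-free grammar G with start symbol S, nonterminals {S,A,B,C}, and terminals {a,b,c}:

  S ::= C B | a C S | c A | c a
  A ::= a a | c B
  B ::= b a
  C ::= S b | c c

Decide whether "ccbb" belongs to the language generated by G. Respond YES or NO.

CNF form of G:
  S -> C B | T0 X3 | T1 A | T1 T0
  A -> T0 T0 | T1 B
  B -> T2 T0
  C -> S T2 | T1 T1
  T0 -> a
  T1 -> c
  T2 -> b
  X3 -> C S

CYK fill:
  T[0,0] 'c' = {T1}  orig:{}
  T[1,1] 'c' = {T1}  orig:{}
  T[2,2] 'b' = {T2}  orig:{}
  T[3,3] 'b' = {T2}  orig:{}
  T[0,1] 'cc' = {C}
  T[1,2] 'cb' = ∅
  T[2,3] 'bb' = ∅
  T[0,2] 'ccb' = ∅
  T[1,3] 'cbb' = ∅
  T[0,3] 'ccbb' = ∅

S ∉ T[0,3] ⇒ NO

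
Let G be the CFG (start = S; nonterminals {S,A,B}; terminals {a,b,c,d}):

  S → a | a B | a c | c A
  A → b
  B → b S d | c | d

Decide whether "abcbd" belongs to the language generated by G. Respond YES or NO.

Convert to CNF:
  S -> T2 B | T2 T3 | T3 A | a
  A -> b
  B -> T0 X4 | c | d
  T0 -> b
  T1 -> d
  T2 -> a
  T3 -> c
  X4 -> S T1

CYK fill:
  [0..0]={S,T2}  "a"  orig:{S}
  [1..1]={A,T0}  "b"  orig:{A}
  [2..2]={B,T3}  "c"  orig:{B}
  [3..3]={A,T0}  "b"  orig:{A}
  [4..4]={B,T1}  "d"  orig:{B}
  [0..1]=∅  "ab"
  [1..2]=∅  "bc"
  [2..3]={S}  "cb"
  [3..4]=∅  "bd"
  [0..2]=∅  "abc"
  [1..3]=∅  "bcb"
  [2..4]={X4}  "cbd"  orig:{}
  [0..3]=∅  "abcb"
  [1..4]={B}  "bcbd"
  [0..4]={S}  "abcbd"

S ∈ T[0,4] ⇒ YES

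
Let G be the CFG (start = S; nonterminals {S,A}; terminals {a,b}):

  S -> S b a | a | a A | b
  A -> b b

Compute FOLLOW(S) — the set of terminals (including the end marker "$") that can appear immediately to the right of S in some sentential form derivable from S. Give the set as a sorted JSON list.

FIRST sets, iterate to fixpoint:
iter 1:
  A via A→b b: +{b}
  S via S→a: +{a}
  S via S→b: +{b}
  FIRST[S]={a,b}  FIRST[A]={b}
iter 2: — fixpoint
  FIRST[S]={a,b}  FIRST[A]={b}

FOLLOW sets:
initialize: $ ∈ FOLLOW(S)
round 1:
  S→S b a: FOLLOW(S) ⊇ FIRST(b) = {b}; new: +{b}
  S→a A: FOLLOW(A) ⊇ FOLLOW(S) ⊇ {$,b}; new: +{$,b}
  FOLLOW[S]={$,b}  FOLLOW[A]={$,b}
round 2: (no change)
  FOLLOW[S]={$,b}  FOLLOW[A]={$,b}

FOLLOW(S) = ["$", "b"]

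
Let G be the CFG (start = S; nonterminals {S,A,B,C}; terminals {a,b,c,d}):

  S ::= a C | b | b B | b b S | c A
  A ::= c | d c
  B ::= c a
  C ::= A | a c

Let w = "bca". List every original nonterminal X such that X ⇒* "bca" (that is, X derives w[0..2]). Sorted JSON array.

CNF form of G:
  S -> T1 A | T2 C | T3 B | T3 X4 | b
  A -> T0 T1 | c
  B -> T1 T2
  C -> T0 T1 | T2 T1 | c
  T0 -> d
  T1 -> c
  T2 -> a
  T3 -> b
  X4 -> T3 S

Fill CYK table bottom-up, restricted to cells inside w[0..2]:
  T[0,0] 'b' = {S,T3}  orig:{S}
  T[1,1] 'c' = {A,C,T1}  orig:{A,C}
  T[2,2] 'a' = {T2}  orig:{}
  T[0,1] 'bc' = ∅
  T[1,2] 'ca' = {B}
  T[0,2] 'bca' = {S}

Original NTs in T[0,2] deriving "bca": ["S"]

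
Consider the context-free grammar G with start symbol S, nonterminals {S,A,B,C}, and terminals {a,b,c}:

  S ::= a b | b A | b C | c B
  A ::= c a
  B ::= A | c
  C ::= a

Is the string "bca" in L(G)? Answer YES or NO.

Convert to CNF:
  S -> T0 B | T1 T2 | T2 A | T2 C
  A -> T0 T1
  B -> T0 T1 | c
  C -> a
  T0 -> c
  T1 -> a
  T2 -> b

CYK fill:
  [0..0]={T2}  "b"  orig:{}
  [1..1]={B,T0}  "c"  orig:{B}
  [2..2]={C,T1}  "a"  orig:{C}
  [0..1]=∅  "bc"
  [1..2]={A,B}  "ca"
  [0..2]={S}  "bca"

S ∈ T[0,2] ⇒ YES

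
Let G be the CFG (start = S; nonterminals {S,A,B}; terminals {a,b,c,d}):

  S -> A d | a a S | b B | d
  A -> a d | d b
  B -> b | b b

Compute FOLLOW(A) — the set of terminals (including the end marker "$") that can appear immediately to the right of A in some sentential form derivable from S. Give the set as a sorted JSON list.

Compute FIRST by fixpoint:
round 1:
  A via A→a d: +{a}
  A via A→d b: +{d}
  B via B→b: +{b}
  S via S→A d: +{a,d}
  S via S→b B: +{b}
  FIRST[S]={a,b,d}  FIRST[A]={a,d}  FIRST[B]={b}
round 2: done
  FIRST[S]={a,b,d}  FIRST[A]={a,d}  FIRST[B]={b}

Compute FOLLOW by fixpoint:
initialize: $ ∈ FOLLOW(S)
iter 1:
  S→A d: FOLLOW(A) ⊇ FIRST(d) = {d}; new: +{d}
  S→b B: FOLLOW(B) ⊇ FOLLOW(S) ⊇ {$}; new: +{$}
  S: {$}  A: {d}  B: {$}
iter 2: done
  S: {$}  A: {d}  B: {$}

FOLLOW(A) = ["d"]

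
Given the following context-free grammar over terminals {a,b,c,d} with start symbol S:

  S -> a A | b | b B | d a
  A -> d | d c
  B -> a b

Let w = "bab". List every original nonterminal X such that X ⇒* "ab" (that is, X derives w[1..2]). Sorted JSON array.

Convert to CNF:
  S -> T0 T2 | T2 A | T3 B | b
  A -> T0 T1 | d
  B -> T2 T3
  T0 -> d
  T1 -> c
  T2 -> a
  T3 -> b

CYK table (by increasing span), restricted to cells inside w[1..2]:
  cell(1,1) a: {T2}  orig:{}
  cell(2,2) b: {S,T3}  orig:{S}
  cell(1,2) ab: {B}

Original NTs in T[1,2] deriving "ab": ["B"]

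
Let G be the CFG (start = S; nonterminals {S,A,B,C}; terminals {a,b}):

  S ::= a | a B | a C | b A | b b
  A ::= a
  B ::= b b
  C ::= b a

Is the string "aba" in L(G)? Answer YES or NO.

CNF form of G:
  S -> T0 A | T0 T0 | T1 B | T1 C | a
  A -> a
  B -> T0 T0
  C -> T0 T1
  T0 -> b
  T1 -> a

CYK fill:
  T[0,0] 'a' = {A,S,T1}  orig:{A,S}
  T[1,1] 'b' = {T0}  orig:{}
  T[2,2] 'a' = {A,S,T1}  orig:{A,S}
  T[0,1] 'ab' = ∅
  T[1,2] 'ba' = {C,S}
  T[0,2] 'aba' = {S}

S ∈ T[0,2] ⇒ YES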